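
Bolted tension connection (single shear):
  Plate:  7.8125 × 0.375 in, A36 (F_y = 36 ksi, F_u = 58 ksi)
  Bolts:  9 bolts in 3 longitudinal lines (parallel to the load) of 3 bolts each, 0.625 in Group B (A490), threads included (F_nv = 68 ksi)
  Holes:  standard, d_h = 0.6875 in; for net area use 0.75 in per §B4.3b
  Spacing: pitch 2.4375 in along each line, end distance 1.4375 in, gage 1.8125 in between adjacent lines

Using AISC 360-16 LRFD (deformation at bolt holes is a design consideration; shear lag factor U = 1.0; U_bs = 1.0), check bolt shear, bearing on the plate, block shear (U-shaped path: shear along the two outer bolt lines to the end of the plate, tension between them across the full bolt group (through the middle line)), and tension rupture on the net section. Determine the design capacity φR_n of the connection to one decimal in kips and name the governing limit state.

90.7 kips (net-section rupture governs)

Bolt shear: A_b = π(0.625)²/4 = 0.3068 in². φR_n = 0.75 × 68 × 0.3068 × 9 × 1 = 140.8 kips.
Bearing (0.375 in plate, F_u = 58 ksi): end bolts L_c = 1.4375 − 0.6875/2 = 1.09375, R_n = min(1.2×1.09375×0.375×58, 2.4×0.625×0.375×58) = 28.547 kips/bolt; interior L_c = 2.4375 − 0.6875 = 1.75, R_n = 32.625 kips/bolt. φR_n = 0.75 × (3×28.547 + 6×32.625) = 211.0 kips.
Block shear: shear path 2×[1.4375+2×2.4375] = 2×6.3125 in, A_gv = 4.7344, A_nv = 2×(6.3125 − 2.5×0.75)×0.375 = 3.3281 in²; tension across gage: (3.625 − 2×0.75)×0.375 = 0.79688 in². R_n = min(0.6×58×3.3281, 0.6×36×4.7344) + 1.0×58×0.79688 = min(115.82, 102.26) + 46.219 = 148.48 kips. φR_n = 0.75 × 148.48 = 111.4 kips.
Tension rupture (net): A_n = (7.8125 − 3×0.75)×0.375 = 2.0859 in² (U = 1.0, A_e = A_n). φR_n = 0.75 × 58 × 2.0859 = 90.7 kips.
Governing: min(140.8, 211.0, 111.4, 90.7) = 90.7 kips → net-section rupture.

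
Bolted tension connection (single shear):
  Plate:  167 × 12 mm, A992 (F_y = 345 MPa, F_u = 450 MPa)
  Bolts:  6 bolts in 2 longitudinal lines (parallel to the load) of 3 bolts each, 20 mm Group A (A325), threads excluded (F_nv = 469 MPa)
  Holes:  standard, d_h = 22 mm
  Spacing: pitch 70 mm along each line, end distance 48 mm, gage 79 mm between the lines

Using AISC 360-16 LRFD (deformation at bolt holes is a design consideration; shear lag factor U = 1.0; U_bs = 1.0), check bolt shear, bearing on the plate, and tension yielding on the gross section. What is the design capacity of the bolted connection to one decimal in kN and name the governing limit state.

622.2 kN (gross-section yield governs)

Bolt shear: A_b = π(20)²/4 = 314.16 mm². φR_n = 0.75 × 469 × 314.16 × 6 × 1 = 663.0 kN.
Bearing (12 mm plate, F_u = 450 MPa): end bolts L_c = 48 − 22/2 = 37, R_n = min(1.2×37×12×450, 2.4×20×12×450) = 239.76 kN/bolt; interior L_c = 70 − 22 = 48, R_n = 259.2 kN/bolt. φR_n = 0.75 × (2×239.76 + 4×259.2) = 1137.2 kN.
Tension yield (gross): A_g = 167×12 = 2004 mm². φR_n = 0.90 × 345 × 2004 = 622.2 kN.
Governing: min(663.0, 1137.2, 622.2) = 622.2 kN → gross-section yield.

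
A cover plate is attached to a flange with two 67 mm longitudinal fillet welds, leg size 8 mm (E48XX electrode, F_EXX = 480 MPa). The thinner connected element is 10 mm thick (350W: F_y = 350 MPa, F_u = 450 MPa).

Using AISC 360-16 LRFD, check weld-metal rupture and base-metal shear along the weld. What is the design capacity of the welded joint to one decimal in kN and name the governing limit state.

163.7 kN (weld metal governs)

Weld metal: throat = 0.707×8 = 5.656 mm, L = 2×67 = 134 mm. φR_n = 0.75 × 0.6 × 480 × 5.656 × 134 = 163.7 kN.
Base metal shear (10 mm plate): yield φR_n = 1.0×0.6×350×10×134 = 281.4 kN; rupture φR_n = 0.75×0.6×450×10×134 = 271.4 kN; take 271.4 kN (rupture).
Governing: min(163.7, 271.4) = 163.7 kN → weld metal.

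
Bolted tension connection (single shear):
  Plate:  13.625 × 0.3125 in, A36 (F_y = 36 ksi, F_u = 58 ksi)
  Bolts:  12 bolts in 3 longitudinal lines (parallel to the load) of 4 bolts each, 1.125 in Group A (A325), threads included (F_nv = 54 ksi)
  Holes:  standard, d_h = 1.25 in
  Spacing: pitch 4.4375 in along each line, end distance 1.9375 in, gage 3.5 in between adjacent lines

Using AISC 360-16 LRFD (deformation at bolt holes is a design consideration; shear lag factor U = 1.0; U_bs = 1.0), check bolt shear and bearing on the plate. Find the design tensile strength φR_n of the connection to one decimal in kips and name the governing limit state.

394.6 kips (bearing governs)

Bolt shear: A_b = π(1.125)²/4 = 0.99402 in². φR_n = 0.75 × 54 × 0.99402 × 12 × 1 = 483.1 kips.
Bearing (0.3125 in plate, F_u = 58 ksi): end bolts L_c = 1.9375 − 1.25/2 = 1.3125, R_n = min(1.2×1.3125×0.3125×58, 2.4×1.125×0.3125×58) = 28.547 kips/bolt; interior L_c = 4.4375 − 1.25 = 3.1875, R_n = 48.938 kips/bolt. φR_n = 0.75 × (3×28.547 + 9×48.938) = 394.6 kips.
Governing: min(483.1, 394.6) = 394.6 kips → bearing.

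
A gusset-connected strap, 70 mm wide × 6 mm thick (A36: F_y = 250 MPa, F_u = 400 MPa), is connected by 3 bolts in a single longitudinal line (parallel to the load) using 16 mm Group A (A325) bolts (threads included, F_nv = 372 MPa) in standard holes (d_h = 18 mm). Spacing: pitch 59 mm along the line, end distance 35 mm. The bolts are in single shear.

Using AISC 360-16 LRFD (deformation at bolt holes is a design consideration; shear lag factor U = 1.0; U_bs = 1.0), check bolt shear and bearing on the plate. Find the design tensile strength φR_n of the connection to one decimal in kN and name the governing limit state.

168.3 kN (bolt shear governs)

Bolt shear: A_b = π(16)²/4 = 201.06 mm². φR_n = 0.75 × 372 × 201.06 × 3 × 1 = 168.3 kN.
Bearing (6 mm plate, F_u = 400 MPa): end bolts L_c = 35 − 18/2 = 26, R_n = min(1.2×26×6×400, 2.4×16×6×400) = 74.88 kN/bolt; interior L_c = 59 − 18 = 41, R_n = 92.16 kN/bolt. φR_n = 0.75 × (1×74.88 + 2×92.16) = 194.4 kN.
Governing: min(168.3, 194.4) = 168.3 kN → bolt shear.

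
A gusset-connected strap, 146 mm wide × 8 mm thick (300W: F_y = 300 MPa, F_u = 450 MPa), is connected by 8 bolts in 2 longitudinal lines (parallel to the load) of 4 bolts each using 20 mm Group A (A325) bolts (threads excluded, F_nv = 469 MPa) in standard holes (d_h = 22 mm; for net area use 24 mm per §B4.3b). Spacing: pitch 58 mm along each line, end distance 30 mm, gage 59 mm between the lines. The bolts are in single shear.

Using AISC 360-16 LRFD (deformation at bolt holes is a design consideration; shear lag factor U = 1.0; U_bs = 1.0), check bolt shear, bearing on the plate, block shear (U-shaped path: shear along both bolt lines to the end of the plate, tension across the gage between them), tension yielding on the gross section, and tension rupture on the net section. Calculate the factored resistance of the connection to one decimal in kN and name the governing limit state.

Bolt shear: A_b = π(20)²/4 = 314.16 mm². φR_n = 0.75 × 469 × 314.16 × 8 × 1 = 884.0 kN.
Bearing (8 mm plate, F_u = 450 MPa): end bolts L_c = 30 − 22/2 = 19, R_n = min(1.2×19×8×450, 2.4×20×8×450) = 82.08 kN/bolt; interior L_c = 58 − 22 = 36, R_n = 155.52 kN/bolt. φR_n = 0.75 × (2×82.08 + 6×155.52) = 823.0 kN.
Block shear: shear path 2×[30+3×58] = 2×204 mm, A_gv = 3264, A_nv = 2×(204 − 3.5×24)×8 = 1920 mm²; tension across gage: (59 − 1×24)×8 = 280 mm². R_n = min(0.6×450×1920, 0.6×300×3264) + 1.0×450×280 = min(518.4, 587.52) + 126 = 644.4 kN. φR_n = 0.75 × 644.4 = 483.3 kN.
Tension yield (gross): A_g = 146×8 = 1168 mm². φR_n = 0.90 × 300 × 1168 = 315.4 kN.
Tension rupture (net): A_n = (146 − 2×24)×8 = 784 mm² (U = 1.0, A_e = A_n). φR_n = 0.75 × 450 × 784 = 264.6 kN.
Governing: min(884.0, 823.0, 483.3, 315.4, 264.6) = 264.6 kN → net-section rupture.

264.6 kN (net-section rupture governs)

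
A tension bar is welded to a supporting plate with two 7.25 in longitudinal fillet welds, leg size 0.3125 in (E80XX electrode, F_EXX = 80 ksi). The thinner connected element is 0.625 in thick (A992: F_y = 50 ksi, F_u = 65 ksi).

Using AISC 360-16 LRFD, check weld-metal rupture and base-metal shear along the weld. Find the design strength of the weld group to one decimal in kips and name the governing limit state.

115.3 kips (weld metal governs)

Weld metal: throat = 0.707×0.3125 = 0.22094 in, L = 2×7.25 = 14.5 in. φR_n = 0.75 × 0.6 × 80 × 0.22094 × 14.5 = 115.3 kips.
Base metal shear (0.625 in plate): yield φR_n = 1.0×0.6×50×0.625×14.5 = 271.9 kips; rupture φR_n = 0.75×0.6×65×0.625×14.5 = 265.1 kips; take 265.1 kips (rupture).
Governing: min(115.3, 265.1) = 115.3 kips → weld metal.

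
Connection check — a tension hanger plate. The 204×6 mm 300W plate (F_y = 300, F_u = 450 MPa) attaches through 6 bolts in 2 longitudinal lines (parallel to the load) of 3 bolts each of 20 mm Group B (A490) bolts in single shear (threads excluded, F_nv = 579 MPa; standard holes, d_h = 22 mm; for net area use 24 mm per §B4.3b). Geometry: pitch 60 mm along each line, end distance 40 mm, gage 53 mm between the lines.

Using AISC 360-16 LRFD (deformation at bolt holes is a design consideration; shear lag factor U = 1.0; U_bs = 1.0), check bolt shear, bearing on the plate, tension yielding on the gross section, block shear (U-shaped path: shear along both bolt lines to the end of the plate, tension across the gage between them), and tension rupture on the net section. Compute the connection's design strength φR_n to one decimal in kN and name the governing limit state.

301.7 kN (block shear governs)

Bolt shear: A_b = π(20)²/4 = 314.16 mm². φR_n = 0.75 × 579 × 314.16 × 6 × 1 = 818.5 kN.
Bearing (6 mm plate, F_u = 450 MPa): end bolts L_c = 40 − 22/2 = 29, R_n = min(1.2×29×6×450, 2.4×20×6×450) = 93.96 kN/bolt; interior L_c = 60 − 22 = 38, R_n = 123.12 kN/bolt. φR_n = 0.75 × (2×93.96 + 4×123.12) = 510.3 kN.
Tension yield (gross): A_g = 204×6 = 1224 mm². φR_n = 0.90 × 300 × 1224 = 330.5 kN.
Block shear: shear path 2×[40+2×60] = 2×160 mm, A_gv = 1920, A_nv = 2×(160 − 2.5×24)×6 = 1200 mm²; tension across gage: (53 − 1×24)×6 = 174 mm². R_n = min(0.6×450×1200, 0.6×300×1920) + 1.0×450×174 = min(324, 345.6) + 78.3 = 402.3 kN. φR_n = 0.75 × 402.3 = 301.7 kN.
Tension rupture (net): A_n = (204 − 2×24)×6 = 936 mm² (U = 1.0, A_e = A_n). φR_n = 0.75 × 450 × 936 = 315.9 kN.
Governing: min(818.5, 510.3, 330.5, 301.7, 315.9) = 301.7 kN → block shear.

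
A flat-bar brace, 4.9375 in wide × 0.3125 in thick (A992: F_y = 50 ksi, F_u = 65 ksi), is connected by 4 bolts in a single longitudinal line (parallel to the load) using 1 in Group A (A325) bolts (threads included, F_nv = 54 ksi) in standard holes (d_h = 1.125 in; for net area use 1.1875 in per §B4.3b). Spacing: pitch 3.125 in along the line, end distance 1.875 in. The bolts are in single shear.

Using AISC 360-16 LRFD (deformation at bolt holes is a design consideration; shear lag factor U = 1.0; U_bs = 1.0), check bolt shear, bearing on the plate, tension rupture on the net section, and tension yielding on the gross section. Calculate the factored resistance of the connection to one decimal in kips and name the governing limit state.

57.1 kips (net-section rupture governs)

Bolt shear: A_b = π(1)²/4 = 0.7854 in². φR_n = 0.75 × 54 × 0.7854 × 4 × 1 = 127.2 kips.
Bearing (0.3125 in plate, F_u = 65 ksi): end bolts L_c = 1.875 − 1.125/2 = 1.3125, R_n = min(1.2×1.3125×0.3125×65, 2.4×1×0.3125×65) = 31.992 kips/bolt; interior L_c = 3.125 − 1.125 = 2, R_n = 48.75 kips/bolt. φR_n = 0.75 × (1×31.992 + 3×48.75) = 133.7 kips.
Tension rupture (net): A_n = (4.9375 − 1×1.1875)×0.3125 = 1.1719 in² (U = 1.0, A_e = A_n). φR_n = 0.75 × 65 × 1.1719 = 57.1 kips.
Tension yield (gross): A_g = 4.9375×0.3125 = 1.543 in². φR_n = 0.90 × 50 × 1.543 = 69.4 kips.
Governing: min(127.2, 133.7, 57.1, 69.4) = 57.1 kips → net-section rupture.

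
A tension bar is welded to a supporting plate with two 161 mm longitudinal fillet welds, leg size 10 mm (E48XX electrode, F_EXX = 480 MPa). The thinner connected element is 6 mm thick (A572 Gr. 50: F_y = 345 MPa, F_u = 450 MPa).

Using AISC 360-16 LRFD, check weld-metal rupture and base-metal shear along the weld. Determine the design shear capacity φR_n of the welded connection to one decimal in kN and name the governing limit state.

391.2 kN (base-metal shear governs)

Weld metal: throat = 0.707×10 = 7.07 mm, L = 2×161 = 322 mm. φR_n = 0.75 × 0.6 × 480 × 7.07 × 322 = 491.7 kN.
Base metal shear (6 mm plate): yield φR_n = 1.0×0.6×345×6×322 = 399.9 kN; rupture φR_n = 0.75×0.6×450×6×322 = 391.2 kN; take 391.2 kN (rupture).
Governing: min(491.7, 391.2) = 391.2 kN → base-metal shear.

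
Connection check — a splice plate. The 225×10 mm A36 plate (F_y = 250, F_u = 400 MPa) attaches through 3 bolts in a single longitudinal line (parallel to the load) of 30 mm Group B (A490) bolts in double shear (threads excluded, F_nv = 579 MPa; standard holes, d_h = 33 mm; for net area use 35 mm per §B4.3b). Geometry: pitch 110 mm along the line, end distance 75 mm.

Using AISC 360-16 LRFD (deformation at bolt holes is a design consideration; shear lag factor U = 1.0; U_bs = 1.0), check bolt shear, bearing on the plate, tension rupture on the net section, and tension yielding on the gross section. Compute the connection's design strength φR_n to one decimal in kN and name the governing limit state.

506.3 kN (gross-section yield governs)

Bolt shear: A_b = π(30)²/4 = 706.86 mm². φR_n = 0.75 × 579 × 706.86 × 3 × 2 = 1841.7 kN.
Bearing (10 mm plate, F_u = 400 MPa): end bolts L_c = 75 − 33/2 = 58.5, R_n = min(1.2×58.5×10×400, 2.4×30×10×400) = 280.8 kN/bolt; interior L_c = 110 − 33 = 77, R_n = 288 kN/bolt. φR_n = 0.75 × (1×280.8 + 2×288) = 642.6 kN.
Tension rupture (net): A_n = (225 − 1×35)×10 = 1900 mm² (U = 1.0, A_e = A_n). φR_n = 0.75 × 400 × 1900 = 570.0 kN.
Tension yield (gross): A_g = 225×10 = 2250 mm². φR_n = 0.90 × 250 × 2250 = 506.3 kN.
Governing: min(1841.7, 642.6, 570.0, 506.3) = 506.3 kN → gross-section yield.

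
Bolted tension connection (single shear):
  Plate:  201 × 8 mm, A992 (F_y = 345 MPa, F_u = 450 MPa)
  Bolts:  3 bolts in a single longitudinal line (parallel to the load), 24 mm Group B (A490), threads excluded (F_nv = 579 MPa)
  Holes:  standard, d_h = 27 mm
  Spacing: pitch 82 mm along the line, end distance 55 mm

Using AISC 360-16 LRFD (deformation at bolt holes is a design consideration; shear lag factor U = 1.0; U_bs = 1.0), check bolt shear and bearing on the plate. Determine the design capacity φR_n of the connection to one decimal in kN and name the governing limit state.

445.5 kN (bearing governs)

Bolt shear: A_b = π(24)²/4 = 452.39 mm². φR_n = 0.75 × 579 × 452.39 × 3 × 1 = 589.4 kN.
Bearing (8 mm plate, F_u = 450 MPa): end bolts L_c = 55 − 27/2 = 41.5, R_n = min(1.2×41.5×8×450, 2.4×24×8×450) = 179.28 kN/bolt; interior L_c = 82 − 27 = 55, R_n = 207.36 kN/bolt. φR_n = 0.75 × (1×179.28 + 2×207.36) = 445.5 kN.
Governing: min(589.4, 445.5) = 445.5 kN → bearing.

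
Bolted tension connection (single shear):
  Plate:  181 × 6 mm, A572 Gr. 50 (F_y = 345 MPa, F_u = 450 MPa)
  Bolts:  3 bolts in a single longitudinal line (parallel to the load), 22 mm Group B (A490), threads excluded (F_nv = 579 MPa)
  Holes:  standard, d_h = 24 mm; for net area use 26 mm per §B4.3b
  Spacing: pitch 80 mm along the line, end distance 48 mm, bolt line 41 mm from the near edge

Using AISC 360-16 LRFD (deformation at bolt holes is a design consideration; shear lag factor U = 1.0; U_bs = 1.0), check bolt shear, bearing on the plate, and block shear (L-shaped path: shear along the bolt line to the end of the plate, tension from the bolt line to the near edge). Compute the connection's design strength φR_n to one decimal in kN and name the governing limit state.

230.4 kN (block shear governs)

Bolt shear: A_b = π(22)²/4 = 380.13 mm². φR_n = 0.75 × 579 × 380.13 × 3 × 1 = 495.2 kN.
Bearing (6 mm plate, F_u = 450 MPa): end bolts L_c = 48 − 24/2 = 36, R_n = min(1.2×36×6×450, 2.4×22×6×450) = 116.64 kN/bolt; interior L_c = 80 − 24 = 56, R_n = 142.56 kN/bolt. φR_n = 0.75 × (1×116.64 + 2×142.56) = 301.3 kN.
Block shear: shear path 1×[48+2×80] = 1×208 mm, A_gv = 1248, A_nv = 1×(208 − 2.5×26)×6 = 858 mm²; tension to near edge: (41 − 0.5×26)×6 = 168 mm². R_n = min(0.6×450×858, 0.6×345×1248) + 1.0×450×168 = min(231.66, 258.34) + 75.6 = 307.26 kN. φR_n = 0.75 × 307.26 = 230.4 kN.
Governing: min(495.2, 301.3, 230.4) = 230.4 kN → block shear.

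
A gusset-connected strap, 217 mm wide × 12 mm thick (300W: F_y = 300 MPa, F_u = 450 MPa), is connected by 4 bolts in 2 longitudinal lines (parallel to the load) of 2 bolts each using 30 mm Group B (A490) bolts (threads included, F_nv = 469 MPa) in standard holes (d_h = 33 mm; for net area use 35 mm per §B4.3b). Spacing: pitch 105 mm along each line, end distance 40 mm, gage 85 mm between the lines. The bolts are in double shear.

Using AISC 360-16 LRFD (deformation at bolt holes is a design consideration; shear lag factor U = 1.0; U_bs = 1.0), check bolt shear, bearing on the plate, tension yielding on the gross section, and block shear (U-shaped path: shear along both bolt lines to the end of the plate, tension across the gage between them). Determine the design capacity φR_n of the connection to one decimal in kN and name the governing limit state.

Bolt shear: A_b = π(30)²/4 = 706.86 mm². φR_n = 0.75 × 469 × 706.86 × 4 × 2 = 1989.1 kN.
Bearing (12 mm plate, F_u = 450 MPa): end bolts L_c = 40 − 33/2 = 23.5, R_n = min(1.2×23.5×12×450, 2.4×30×12×450) = 152.28 kN/bolt; interior L_c = 105 − 33 = 72, R_n = 388.8 kN/bolt. φR_n = 0.75 × (2×152.28 + 2×388.8) = 811.6 kN.
Tension yield (gross): A_g = 217×12 = 2604 mm². φR_n = 0.90 × 300 × 2604 = 703.1 kN.
Block shear: shear path 2×[40+1×105] = 2×145 mm, A_gv = 3480, A_nv = 2×(145 − 1.5×35)×12 = 2220 mm²; tension across gage: (85 − 1×35)×12 = 600 mm². R_n = min(0.6×450×2220, 0.6×300×3480) + 1.0×450×600 = min(599.4, 626.4) + 270 = 869.4 kN. φR_n = 0.75 × 869.4 = 652.1 kN.
Governing: min(1989.1, 811.6, 703.1, 652.1) = 652.1 kN → block shear.

652.1 kN (block shear governs)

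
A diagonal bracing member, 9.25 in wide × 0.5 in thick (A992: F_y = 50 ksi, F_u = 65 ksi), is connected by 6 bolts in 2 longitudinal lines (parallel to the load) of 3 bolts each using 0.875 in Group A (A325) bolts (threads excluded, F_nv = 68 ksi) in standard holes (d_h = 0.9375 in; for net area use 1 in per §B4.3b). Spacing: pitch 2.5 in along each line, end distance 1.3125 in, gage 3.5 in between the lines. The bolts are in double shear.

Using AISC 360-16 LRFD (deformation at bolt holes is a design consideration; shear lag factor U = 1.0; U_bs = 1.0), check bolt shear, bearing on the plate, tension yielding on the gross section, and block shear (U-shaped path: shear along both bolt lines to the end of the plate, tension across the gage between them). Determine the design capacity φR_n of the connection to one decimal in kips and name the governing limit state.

Bolt shear: A_b = π(0.875)²/4 = 0.60132 in². φR_n = 0.75 × 68 × 0.60132 × 6 × 2 = 368.0 kips.
Bearing (0.5 in plate, F_u = 65 ksi): end bolts L_c = 1.3125 − 0.9375/2 = 0.84375, R_n = min(1.2×0.84375×0.5×65, 2.4×0.875×0.5×65) = 32.906 kips/bolt; interior L_c = 2.5 − 0.9375 = 1.5625, R_n = 60.938 kips/bolt. φR_n = 0.75 × (2×32.906 + 4×60.938) = 232.2 kips.
Tension yield (gross): A_g = 9.25×0.5 = 4.625 in². φR_n = 0.90 × 50 × 4.625 = 208.1 kips.
Block shear: shear path 2×[1.3125+2×2.5] = 2×6.3125 in, A_gv = 6.3125, A_nv = 2×(6.3125 − 2.5×1)×0.5 = 3.8125 in²; tension across gage: (3.5 − 1×1)×0.5 = 1.25 in². R_n = min(0.6×65×3.8125, 0.6×50×6.3125) + 1.0×65×1.25 = min(148.69, 189.38) + 81.25 = 229.94 kips. φR_n = 0.75 × 229.94 = 172.5 kips.
Governing: min(368.0, 232.2, 208.1, 172.5) = 172.5 kips → block shear.

172.5 kips (block shear governs)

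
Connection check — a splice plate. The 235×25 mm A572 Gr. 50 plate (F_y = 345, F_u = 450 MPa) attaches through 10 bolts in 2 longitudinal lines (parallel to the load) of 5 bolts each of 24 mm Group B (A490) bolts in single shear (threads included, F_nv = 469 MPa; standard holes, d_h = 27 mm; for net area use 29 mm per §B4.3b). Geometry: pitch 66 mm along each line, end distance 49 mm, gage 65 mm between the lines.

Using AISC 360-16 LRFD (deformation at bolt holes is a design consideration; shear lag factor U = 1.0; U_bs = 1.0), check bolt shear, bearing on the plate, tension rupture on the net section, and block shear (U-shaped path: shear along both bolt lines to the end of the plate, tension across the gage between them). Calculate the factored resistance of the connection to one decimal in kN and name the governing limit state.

Bolt shear: A_b = π(24)²/4 = 452.39 mm². φR_n = 0.75 × 469 × 452.39 × 10 × 1 = 1591.3 kN.
Bearing (25 mm plate, F_u = 450 MPa): end bolts L_c = 49 − 27/2 = 35.5, R_n = min(1.2×35.5×25×450, 2.4×24×25×450) = 479.25 kN/bolt; interior L_c = 66 − 27 = 39, R_n = 526.5 kN/bolt. φR_n = 0.75 × (2×479.25 + 8×526.5) = 3877.9 kN.
Tension rupture (net): A_n = (235 − 2×29)×25 = 4425 mm² (U = 1.0, A_e = A_n). φR_n = 0.75 × 450 × 4425 = 1493.4 kN.
Block shear: shear path 2×[49+4×66] = 2×313 mm, A_gv = 15650, A_nv = 2×(313 − 4.5×29)×25 = 9125 mm²; tension across gage: (65 − 1×29)×25 = 900 mm². R_n = min(0.6×450×9125, 0.6×345×15650) + 1.0×450×900 = min(2463.8, 3239.6) + 405 = 2868.8 kN. φR_n = 0.75 × 2868.8 = 2151.6 kN.
Governing: min(1591.3, 3877.9, 1493.4, 2151.6) = 1493.4 kN → net-section rupture.

1493.4 kN (net-section rupture governs)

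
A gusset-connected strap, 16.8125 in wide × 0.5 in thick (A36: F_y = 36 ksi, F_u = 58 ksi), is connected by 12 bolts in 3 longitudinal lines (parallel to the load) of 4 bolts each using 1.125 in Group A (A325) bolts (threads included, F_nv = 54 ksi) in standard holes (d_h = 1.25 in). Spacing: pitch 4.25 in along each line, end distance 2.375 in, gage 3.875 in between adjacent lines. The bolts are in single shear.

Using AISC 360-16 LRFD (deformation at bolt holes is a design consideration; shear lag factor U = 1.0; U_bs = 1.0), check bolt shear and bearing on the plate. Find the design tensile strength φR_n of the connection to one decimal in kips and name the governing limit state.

483.1 kips (bolt shear governs)

Bolt shear: A_b = π(1.125)²/4 = 0.99402 in². φR_n = 0.75 × 54 × 0.99402 × 12 × 1 = 483.1 kips.
Bearing (0.5 in plate, F_u = 58 ksi): end bolts L_c = 2.375 − 1.25/2 = 1.75, R_n = min(1.2×1.75×0.5×58, 2.4×1.125×0.5×58) = 60.9 kips/bolt; interior L_c = 4.25 − 1.25 = 3, R_n = 78.3 kips/bolt. φR_n = 0.75 × (3×60.9 + 9×78.3) = 665.6 kips.
Governing: min(483.1, 665.6) = 483.1 kips → bolt shear.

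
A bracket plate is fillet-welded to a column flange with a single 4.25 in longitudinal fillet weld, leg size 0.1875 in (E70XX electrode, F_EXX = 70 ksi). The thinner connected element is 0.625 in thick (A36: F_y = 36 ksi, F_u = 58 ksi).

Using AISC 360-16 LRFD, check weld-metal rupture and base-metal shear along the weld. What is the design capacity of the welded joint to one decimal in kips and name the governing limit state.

Weld metal: throat = 0.707×0.1875 = 0.13256 in, L = 4.25 in. φR_n = 0.75 × 0.6 × 70 × 0.13256 × 4.25 = 17.7 kips.
Base metal shear (0.625 in plate): yield φR_n = 1.0×0.6×36×0.625×4.25 = 57.4 kips; rupture φR_n = 0.75×0.6×58×0.625×4.25 = 69.3 kips; take 57.4 kips (yield).
Governing: min(17.7, 57.4) = 17.7 kips → weld metal.

17.7 kips (weld metal governs)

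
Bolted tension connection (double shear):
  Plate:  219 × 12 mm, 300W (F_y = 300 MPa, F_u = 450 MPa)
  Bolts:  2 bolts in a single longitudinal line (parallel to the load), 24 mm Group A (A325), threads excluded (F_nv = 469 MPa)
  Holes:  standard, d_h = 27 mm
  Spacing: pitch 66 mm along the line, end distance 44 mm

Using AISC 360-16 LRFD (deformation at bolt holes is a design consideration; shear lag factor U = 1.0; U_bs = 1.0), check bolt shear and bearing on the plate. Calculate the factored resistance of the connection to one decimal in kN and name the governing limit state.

Bolt shear: A_b = π(24)²/4 = 452.39 mm². φR_n = 0.75 × 469 × 452.39 × 2 × 2 = 636.5 kN.
Bearing (12 mm plate, F_u = 450 MPa): end bolts L_c = 44 − 27/2 = 30.5, R_n = min(1.2×30.5×12×450, 2.4×24×12×450) = 197.64 kN/bolt; interior L_c = 66 − 27 = 39, R_n = 252.72 kN/bolt. φR_n = 0.75 × (1×197.64 + 1×252.72) = 337.8 kN.
Governing: min(636.5, 337.8) = 337.8 kN → bearing.

337.8 kN (bearing governs)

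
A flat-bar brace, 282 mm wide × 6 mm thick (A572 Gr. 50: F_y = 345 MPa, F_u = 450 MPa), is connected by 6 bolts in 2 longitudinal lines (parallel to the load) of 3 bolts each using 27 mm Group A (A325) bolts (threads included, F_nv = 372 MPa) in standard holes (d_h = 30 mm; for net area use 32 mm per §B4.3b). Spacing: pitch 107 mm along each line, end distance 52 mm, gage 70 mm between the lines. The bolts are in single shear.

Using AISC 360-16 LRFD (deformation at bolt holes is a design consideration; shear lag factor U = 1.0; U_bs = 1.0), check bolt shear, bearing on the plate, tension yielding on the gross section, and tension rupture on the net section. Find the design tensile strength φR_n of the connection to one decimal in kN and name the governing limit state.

441.5 kN (net-section rupture governs)

Bolt shear: A_b = π(27)²/4 = 572.56 mm². φR_n = 0.75 × 372 × 572.56 × 6 × 1 = 958.5 kN.
Bearing (6 mm plate, F_u = 450 MPa): end bolts L_c = 52 − 30/2 = 37, R_n = min(1.2×37×6×450, 2.4×27×6×450) = 119.88 kN/bolt; interior L_c = 107 − 30 = 77, R_n = 174.96 kN/bolt. φR_n = 0.75 × (2×119.88 + 4×174.96) = 704.7 kN.
Tension yield (gross): A_g = 282×6 = 1692 mm². φR_n = 0.90 × 345 × 1692 = 525.4 kN.
Tension rupture (net): A_n = (282 − 2×32)×6 = 1308 mm² (U = 1.0, A_e = A_n). φR_n = 0.75 × 450 × 1308 = 441.5 kN.
Governing: min(958.5, 704.7, 525.4, 441.5) = 441.5 kN → net-section rupture.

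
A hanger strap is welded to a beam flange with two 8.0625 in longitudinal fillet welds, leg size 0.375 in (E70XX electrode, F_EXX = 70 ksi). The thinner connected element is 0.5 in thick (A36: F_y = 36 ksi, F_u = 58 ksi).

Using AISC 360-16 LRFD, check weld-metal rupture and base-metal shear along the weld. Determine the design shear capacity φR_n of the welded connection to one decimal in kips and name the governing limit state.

Weld metal: throat = 0.707×0.375 = 0.26513 in, L = 2×8.0625 = 16.125 in. φR_n = 0.75 × 0.6 × 70 × 0.26513 × 16.125 = 134.7 kips.
Base metal shear (0.5 in plate): yield φR_n = 1.0×0.6×36×0.5×16.125 = 174.2 kips; rupture φR_n = 0.75×0.6×58×0.5×16.125 = 210.4 kips; take 174.2 kips (yield).
Governing: min(134.7, 174.2) = 134.7 kips → weld metal.

134.7 kips (weld metal governs)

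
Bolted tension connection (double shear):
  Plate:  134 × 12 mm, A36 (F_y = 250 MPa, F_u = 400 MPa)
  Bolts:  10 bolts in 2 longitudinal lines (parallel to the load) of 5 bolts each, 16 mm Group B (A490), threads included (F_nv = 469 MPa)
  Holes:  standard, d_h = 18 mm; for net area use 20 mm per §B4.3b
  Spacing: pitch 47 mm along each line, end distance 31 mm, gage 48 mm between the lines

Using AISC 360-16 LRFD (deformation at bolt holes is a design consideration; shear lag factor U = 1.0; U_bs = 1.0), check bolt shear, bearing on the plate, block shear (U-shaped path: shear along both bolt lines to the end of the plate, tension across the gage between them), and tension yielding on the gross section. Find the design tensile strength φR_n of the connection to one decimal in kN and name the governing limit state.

361.8 kN (gross-section yield governs)

Bolt shear: A_b = π(16)²/4 = 201.06 mm². φR_n = 0.75 × 469 × 201.06 × 10 × 2 = 1414.5 kN.
Bearing (12 mm plate, F_u = 400 MPa): end bolts L_c = 31 − 18/2 = 22, R_n = min(1.2×22×12×400, 2.4×16×12×400) = 126.72 kN/bolt; interior L_c = 47 − 18 = 29, R_n = 167.04 kN/bolt. φR_n = 0.75 × (2×126.72 + 8×167.04) = 1192.3 kN.
Block shear: shear path 2×[31+4×47] = 2×219 mm, A_gv = 5256, A_nv = 2×(219 − 4.5×20)×12 = 3096 mm²; tension across gage: (48 − 1×20)×12 = 336 mm². R_n = min(0.6×400×3096, 0.6×250×5256) + 1.0×400×336 = min(743.04, 788.4) + 134.4 = 877.44 kN. φR_n = 0.75 × 877.44 = 658.1 kN.
Tension yield (gross): A_g = 134×12 = 1608 mm². φR_n = 0.90 × 250 × 1608 = 361.8 kN.
Governing: min(1414.5, 1192.3, 658.1, 361.8) = 361.8 kN → gross-section yield.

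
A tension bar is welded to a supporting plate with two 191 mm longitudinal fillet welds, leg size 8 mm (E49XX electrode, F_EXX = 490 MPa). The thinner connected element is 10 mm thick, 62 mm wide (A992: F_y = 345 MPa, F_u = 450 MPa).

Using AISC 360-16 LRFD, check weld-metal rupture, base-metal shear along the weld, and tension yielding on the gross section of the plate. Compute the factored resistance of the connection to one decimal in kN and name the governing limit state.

192.5 kN (gross-section yield governs)

Weld metal: throat = 0.707×8 = 5.656 mm, L = 2×191 = 382 mm. φR_n = 0.75 × 0.6 × 490 × 5.656 × 382 = 476.4 kN.
Base metal shear (10 mm plate): yield φR_n = 1.0×0.6×345×10×382 = 790.7 kN; rupture φR_n = 0.75×0.6×450×10×382 = 773.6 kN; take 773.6 kN (rupture).
Tension yield (gross): A_g = 62×10 = 620 mm². φR_n = 0.90 × 345 × 620 = 192.5 kN.
Governing: min(476.4, 773.6, 192.5) = 192.5 kN → gross-section yield.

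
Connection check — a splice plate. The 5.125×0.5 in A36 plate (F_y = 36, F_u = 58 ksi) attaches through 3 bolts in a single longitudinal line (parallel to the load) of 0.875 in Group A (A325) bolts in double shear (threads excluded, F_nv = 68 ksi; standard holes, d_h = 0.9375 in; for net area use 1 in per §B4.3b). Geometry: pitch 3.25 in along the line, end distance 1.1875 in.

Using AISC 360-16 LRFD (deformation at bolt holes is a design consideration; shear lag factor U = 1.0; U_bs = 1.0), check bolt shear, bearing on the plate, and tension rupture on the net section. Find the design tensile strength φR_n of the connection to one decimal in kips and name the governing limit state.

89.7 kips (net-section rupture governs)

Bolt shear: A_b = π(0.875)²/4 = 0.60132 in². φR_n = 0.75 × 68 × 0.60132 × 3 × 2 = 184.0 kips.
Bearing (0.5 in plate, F_u = 58 ksi): end bolts L_c = 1.1875 − 0.9375/2 = 0.71875, R_n = min(1.2×0.71875×0.5×58, 2.4×0.875×0.5×58) = 25.013 kips/bolt; interior L_c = 3.25 − 0.9375 = 2.3125, R_n = 60.9 kips/bolt. φR_n = 0.75 × (1×25.013 + 2×60.9) = 110.1 kips.
Tension rupture (net): A_n = (5.125 − 1×1)×0.5 = 2.0625 in² (U = 1.0, A_e = A_n). φR_n = 0.75 × 58 × 2.0625 = 89.7 kips.
Governing: min(184.0, 110.1, 89.7) = 89.7 kips → net-section rupture.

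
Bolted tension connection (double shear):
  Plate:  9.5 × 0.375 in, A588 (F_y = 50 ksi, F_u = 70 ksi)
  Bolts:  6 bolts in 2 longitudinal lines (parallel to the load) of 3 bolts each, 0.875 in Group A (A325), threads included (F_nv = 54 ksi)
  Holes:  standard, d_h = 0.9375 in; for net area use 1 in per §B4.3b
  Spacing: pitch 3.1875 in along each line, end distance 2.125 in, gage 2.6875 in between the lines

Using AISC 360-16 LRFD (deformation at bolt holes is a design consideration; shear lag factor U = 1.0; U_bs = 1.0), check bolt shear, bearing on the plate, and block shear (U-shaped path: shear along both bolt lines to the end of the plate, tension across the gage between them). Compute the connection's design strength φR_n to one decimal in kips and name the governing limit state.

Bolt shear: A_b = π(0.875)²/4 = 0.60132 in². φR_n = 0.75 × 54 × 0.60132 × 6 × 2 = 292.2 kips.
Bearing (0.375 in plate, F_u = 70 ksi): end bolts L_c = 2.125 − 0.9375/2 = 1.65625, R_n = min(1.2×1.65625×0.375×70, 2.4×0.875×0.375×70) = 52.172 kips/bolt; interior L_c = 3.1875 − 0.9375 = 2.25, R_n = 55.125 kips/bolt. φR_n = 0.75 × (2×52.172 + 4×55.125) = 243.6 kips.
Block shear: shear path 2×[2.125+2×3.1875] = 2×8.5 in, A_gv = 6.375, A_nv = 2×(8.5 − 2.5×1)×0.375 = 4.5 in²; tension across gage: (2.6875 − 1×1)×0.375 = 0.63281 in². R_n = min(0.6×70×4.5, 0.6×50×6.375) + 1.0×70×0.63281 = min(189, 191.25) + 44.297 = 233.3 kips. φR_n = 0.75 × 233.3 = 175.0 kips.
Governing: min(292.2, 243.6, 175.0) = 175.0 kips → block shear.

175.0 kips (block shear governs)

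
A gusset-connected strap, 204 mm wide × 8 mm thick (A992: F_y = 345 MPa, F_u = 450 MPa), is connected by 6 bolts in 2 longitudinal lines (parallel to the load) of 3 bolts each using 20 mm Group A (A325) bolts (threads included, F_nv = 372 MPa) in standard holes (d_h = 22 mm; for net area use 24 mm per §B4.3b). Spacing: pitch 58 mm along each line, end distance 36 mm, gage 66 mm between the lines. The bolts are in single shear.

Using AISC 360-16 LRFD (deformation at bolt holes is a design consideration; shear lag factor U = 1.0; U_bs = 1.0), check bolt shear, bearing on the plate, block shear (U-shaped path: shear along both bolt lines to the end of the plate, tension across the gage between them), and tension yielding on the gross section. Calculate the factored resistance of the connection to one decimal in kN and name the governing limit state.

Bolt shear: A_b = π(20)²/4 = 314.16 mm². φR_n = 0.75 × 372 × 314.16 × 6 × 1 = 525.9 kN.
Bearing (8 mm plate, F_u = 450 MPa): end bolts L_c = 36 − 22/2 = 25, R_n = min(1.2×25×8×450, 2.4×20×8×450) = 108 kN/bolt; interior L_c = 58 − 22 = 36, R_n = 155.52 kN/bolt. φR_n = 0.75 × (2×108 + 4×155.52) = 628.6 kN.
Block shear: shear path 2×[36+2×58] = 2×152 mm, A_gv = 2432, A_nv = 2×(152 − 2.5×24)×8 = 1472 mm²; tension across gage: (66 − 1×24)×8 = 336 mm². R_n = min(0.6×450×1472, 0.6×345×2432) + 1.0×450×336 = min(397.44, 503.42) + 151.2 = 548.64 kN. φR_n = 0.75 × 548.64 = 411.5 kN.
Tension yield (gross): A_g = 204×8 = 1632 mm². φR_n = 0.90 × 345 × 1632 = 506.7 kN.
Governing: min(525.9, 628.6, 411.5, 506.7) = 411.5 kN → block shear.

411.5 kN (block shear governs)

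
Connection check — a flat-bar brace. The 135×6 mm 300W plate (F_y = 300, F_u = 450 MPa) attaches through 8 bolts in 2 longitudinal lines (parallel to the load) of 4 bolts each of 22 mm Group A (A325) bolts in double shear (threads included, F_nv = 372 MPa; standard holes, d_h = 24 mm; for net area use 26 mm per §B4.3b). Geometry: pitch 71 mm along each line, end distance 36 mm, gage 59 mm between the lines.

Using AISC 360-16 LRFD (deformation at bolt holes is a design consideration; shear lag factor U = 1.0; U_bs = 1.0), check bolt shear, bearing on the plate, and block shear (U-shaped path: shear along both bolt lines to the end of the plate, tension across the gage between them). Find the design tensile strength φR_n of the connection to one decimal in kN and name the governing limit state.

Bolt shear: A_b = π(22)²/4 = 380.13 mm². φR_n = 0.75 × 372 × 380.13 × 8 × 2 = 1696.9 kN.
Bearing (6 mm plate, F_u = 450 MPa): end bolts L_c = 36 − 24/2 = 24, R_n = min(1.2×24×6×450, 2.4×22×6×450) = 77.76 kN/bolt; interior L_c = 71 − 24 = 47, R_n = 142.56 kN/bolt. φR_n = 0.75 × (2×77.76 + 6×142.56) = 758.2 kN.
Block shear: shear path 2×[36+3×71] = 2×249 mm, A_gv = 2988, A_nv = 2×(249 − 3.5×26)×6 = 1896 mm²; tension across gage: (59 − 1×26)×6 = 198 mm². R_n = min(0.6×450×1896, 0.6×300×2988) + 1.0×450×198 = min(511.92, 537.84) + 89.1 = 601.02 kN. φR_n = 0.75 × 601.02 = 450.8 kN.
Governing: min(1696.9, 758.2, 450.8) = 450.8 kN → block shear.

450.8 kN (block shear governs)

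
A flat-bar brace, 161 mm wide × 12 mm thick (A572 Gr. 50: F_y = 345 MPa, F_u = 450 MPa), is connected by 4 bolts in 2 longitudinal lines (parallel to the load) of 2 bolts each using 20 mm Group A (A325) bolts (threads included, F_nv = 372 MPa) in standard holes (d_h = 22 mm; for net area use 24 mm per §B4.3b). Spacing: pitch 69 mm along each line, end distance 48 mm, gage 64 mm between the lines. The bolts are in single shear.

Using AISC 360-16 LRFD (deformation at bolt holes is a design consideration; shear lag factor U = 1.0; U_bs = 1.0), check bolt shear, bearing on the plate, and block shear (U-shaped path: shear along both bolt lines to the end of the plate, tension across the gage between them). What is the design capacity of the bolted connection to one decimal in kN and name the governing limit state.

Bolt shear: A_b = π(20)²/4 = 314.16 mm². φR_n = 0.75 × 372 × 314.16 × 4 × 1 = 350.6 kN.
Bearing (12 mm plate, F_u = 450 MPa): end bolts L_c = 48 − 22/2 = 37, R_n = min(1.2×37×12×450, 2.4×20×12×450) = 239.76 kN/bolt; interior L_c = 69 − 22 = 47, R_n = 259.2 kN/bolt. φR_n = 0.75 × (2×239.76 + 2×259.2) = 748.4 kN.
Block shear: shear path 2×[48+1×69] = 2×117 mm, A_gv = 2808, A_nv = 2×(117 − 1.5×24)×12 = 1944 mm²; tension across gage: (64 − 1×24)×12 = 480 mm². R_n = min(0.6×450×1944, 0.6×345×2808) + 1.0×450×480 = min(524.88, 581.26) + 216 = 740.88 kN. φR_n = 0.75 × 740.88 = 555.7 kN.
Governing: min(350.6, 748.4, 555.7) = 350.6 kN → bolt shear.

350.6 kN (bolt shear governs)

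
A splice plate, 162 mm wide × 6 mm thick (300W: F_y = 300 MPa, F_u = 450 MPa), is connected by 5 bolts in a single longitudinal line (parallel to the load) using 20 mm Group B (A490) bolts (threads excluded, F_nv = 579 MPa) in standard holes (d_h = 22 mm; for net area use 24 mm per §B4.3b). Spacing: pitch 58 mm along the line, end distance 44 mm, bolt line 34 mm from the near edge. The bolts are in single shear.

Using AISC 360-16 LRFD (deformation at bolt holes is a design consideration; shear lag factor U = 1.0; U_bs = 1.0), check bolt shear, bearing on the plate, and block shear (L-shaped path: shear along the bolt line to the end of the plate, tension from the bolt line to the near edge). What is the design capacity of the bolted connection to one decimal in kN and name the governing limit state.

Bolt shear: A_b = π(20)²/4 = 314.16 mm². φR_n = 0.75 × 579 × 314.16 × 5 × 1 = 682.1 kN.
Bearing (6 mm plate, F_u = 450 MPa): end bolts L_c = 44 − 22/2 = 33, R_n = min(1.2×33×6×450, 2.4×20×6×450) = 106.92 kN/bolt; interior L_c = 58 − 22 = 36, R_n = 116.64 kN/bolt. φR_n = 0.75 × (1×106.92 + 4×116.64) = 430.1 kN.
Block shear: shear path 1×[44+4×58] = 1×276 mm, A_gv = 1656, A_nv = 1×(276 − 4.5×24)×6 = 1008 mm²; tension to near edge: (34 − 0.5×24)×6 = 132 mm². R_n = min(0.6×450×1008, 0.6×300×1656) + 1.0×450×132 = min(272.16, 298.08) + 59.4 = 331.56 kN. φR_n = 0.75 × 331.56 = 248.7 kN.
Governing: min(682.1, 430.1, 248.7) = 248.7 kN → block shear.

248.7 kN (block shear governs)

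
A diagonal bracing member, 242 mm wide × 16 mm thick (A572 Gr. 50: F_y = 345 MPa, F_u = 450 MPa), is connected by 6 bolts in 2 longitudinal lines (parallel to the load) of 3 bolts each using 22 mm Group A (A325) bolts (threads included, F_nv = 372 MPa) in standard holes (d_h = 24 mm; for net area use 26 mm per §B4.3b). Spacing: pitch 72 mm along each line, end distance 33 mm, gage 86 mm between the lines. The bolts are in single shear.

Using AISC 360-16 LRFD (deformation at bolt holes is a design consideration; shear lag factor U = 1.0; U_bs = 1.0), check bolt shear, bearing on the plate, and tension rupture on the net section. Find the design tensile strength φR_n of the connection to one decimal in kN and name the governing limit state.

636.3 kN (bolt shear governs)

Bolt shear: A_b = π(22)²/4 = 380.13 mm². φR_n = 0.75 × 372 × 380.13 × 6 × 1 = 636.3 kN.
Bearing (16 mm plate, F_u = 450 MPa): end bolts L_c = 33 − 24/2 = 21, R_n = min(1.2×21×16×450, 2.4×22×16×450) = 181.44 kN/bolt; interior L_c = 72 − 24 = 48, R_n = 380.16 kN/bolt. φR_n = 0.75 × (2×181.44 + 4×380.16) = 1412.6 kN.
Tension rupture (net): A_n = (242 − 2×26)×16 = 3040 mm² (U = 1.0, A_e = A_n). φR_n = 0.75 × 450 × 3040 = 1026.0 kN.
Governing: min(636.3, 1412.6, 1026.0) = 636.3 kN → bolt shear.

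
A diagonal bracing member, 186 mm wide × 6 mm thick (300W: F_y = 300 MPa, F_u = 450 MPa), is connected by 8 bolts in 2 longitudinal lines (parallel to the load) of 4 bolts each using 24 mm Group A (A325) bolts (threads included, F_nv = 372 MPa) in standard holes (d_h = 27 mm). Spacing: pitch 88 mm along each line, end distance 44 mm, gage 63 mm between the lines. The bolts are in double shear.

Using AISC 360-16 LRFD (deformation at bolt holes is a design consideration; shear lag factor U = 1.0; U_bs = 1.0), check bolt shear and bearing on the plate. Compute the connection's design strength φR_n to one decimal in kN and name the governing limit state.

848.1 kN (bearing governs)

Bolt shear: A_b = π(24)²/4 = 452.39 mm². φR_n = 0.75 × 372 × 452.39 × 8 × 2 = 2019.5 kN.
Bearing (6 mm plate, F_u = 450 MPa): end bolts L_c = 44 − 27/2 = 30.5, R_n = min(1.2×30.5×6×450, 2.4×24×6×450) = 98.82 kN/bolt; interior L_c = 88 − 27 = 61, R_n = 155.52 kN/bolt. φR_n = 0.75 × (2×98.82 + 6×155.52) = 848.1 kN.
Governing: min(2019.5, 848.1) = 848.1 kN → bearing.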